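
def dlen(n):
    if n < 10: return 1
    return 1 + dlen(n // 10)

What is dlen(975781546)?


dlen(975781546) = 1 + dlen(97578154)
dlen(97578154) = 1 + dlen(9757815)
dlen(9757815) = 1 + dlen(975781)
dlen(975781) = 1 + dlen(97578)
dlen(97578) = 1 + dlen(9757)
dlen(9757) = 1 + dlen(975)
dlen(975) = 1 + dlen(97)
dlen(97) = 1 + dlen(9)
dlen(9) = 1  (base case: 9 < 10)
Unwinding: 1 + 1 + 1 + 1 + 1 + 1 + 1 + 1 + 1 = 9

9


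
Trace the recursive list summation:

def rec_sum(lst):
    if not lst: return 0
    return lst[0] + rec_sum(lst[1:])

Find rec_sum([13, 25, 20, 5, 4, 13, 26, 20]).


rec_sum([13, 25, 20, 5, 4, 13, 26, 20]) = 13 + rec_sum([25, 20, 5, 4, 13, 26, 20])
rec_sum([25, 20, 5, 4, 13, 26, 20]) = 25 + rec_sum([20, 5, 4, 13, 26, 20])
rec_sum([20, 5, 4, 13, 26, 20]) = 20 + rec_sum([5, 4, 13, 26, 20])
rec_sum([5, 4, 13, 26, 20]) = 5 + rec_sum([4, 13, 26, 20])
rec_sum([4, 13, 26, 20]) = 4 + rec_sum([13, 26, 20])
rec_sum([13, 26, 20]) = 13 + rec_sum([26, 20])
rec_sum([26, 20]) = 26 + rec_sum([20])
rec_sum([20]) = 20 + rec_sum([])
rec_sum([]) = 0  (base case)
Total: 13 + 25 + 20 + 5 + 4 + 13 + 26 + 20 + 0 = 126

126


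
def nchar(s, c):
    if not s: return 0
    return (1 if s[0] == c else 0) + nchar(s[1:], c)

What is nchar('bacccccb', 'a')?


s[0]='b' != 'a' -> 0
s[0]='a' == 'a' -> 1
s[0]='c' != 'a' -> 0
s[0]='c' != 'a' -> 0
s[0]='c' != 'a' -> 0
s[0]='c' != 'a' -> 0
s[0]='c' != 'a' -> 0
s[0]='b' != 'a' -> 0
Sum: 0 + 1 + 0 + 0 + 0 + 0 + 0 + 0 = 1

1


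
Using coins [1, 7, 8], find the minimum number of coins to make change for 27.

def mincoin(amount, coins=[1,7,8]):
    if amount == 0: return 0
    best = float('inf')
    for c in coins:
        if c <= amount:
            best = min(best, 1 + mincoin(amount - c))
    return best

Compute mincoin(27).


Building up with DP:
mincoin(0) = 0
mincoin(1) = min(1+mincoin(0)=1+0=1) = 1
mincoin(2) = min(1+mincoin(1)=1+1=2) = 2
mincoin(3) = min(1+mincoin(2)=1+2=3) = 3
mincoin(4) = min(1+mincoin(3)=1+3=4) = 4
mincoin(5) = min(1+mincoin(4)=1+4=5) = 5
mincoin(6) = min(1+mincoin(5)=1+5=6) = 6
mincoin(7) = min(1+mincoin(6)=1+6=7, 1+mincoin(0)=1+0=1) = 1
mincoin(8) = min(1+mincoin(7)=1+1=2, 1+mincoin(1)=1+1=2, 1+mincoin(0)=1+0=1) = 1
mincoin(9) = min(1+mincoin(8)=1+1=2, 1+mincoin(2)=1+2=3, 1+mincoin(1)=1+1=2) = 2
mincoin(10) = min(1+mincoin(9)=1+2=3, 1+mincoin(3)=1+3=4, 1+mincoin(2)=1+2=3) = 3
mincoin(11) = min(1+mincoin(10)=1+3=4, 1+mincoin(4)=1+4=5, 1+mincoin(3)=1+3=4) = 4
mincoin(12) = min(1+mincoin(11)=1+4=5, 1+mincoin(5)=1+5=6, 1+mincoin(4)=1+4=5) = 5
mincoin(13) = min(1+mincoin(12)=1+5=6, 1+mincoin(6)=1+6=7, 1+mincoin(5)=1+5=6) = 6
mincoin(14) = min(1+mincoin(13)=1+6=7, 1+mincoin(7)=1+1=2, 1+mincoin(6)=1+6=7) = 2
mincoin(15) = min(1+mincoin(14)=1+2=3, 1+mincoin(8)=1+1=2, 1+mincoin(7)=1+1=2) = 2
mincoin(16) = min(1+mincoin(15)=1+2=3, 1+mincoin(9)=1+2=3, 1+mincoin(8)=1+1=2) = 2
mincoin(17) = min(1+mincoin(16)=1+2=3, 1+mincoin(10)=1+3=4, 1+mincoin(9)=1+2=3) = 3
mincoin(18) = min(1+mincoin(17)=1+3=4, 1+mincoin(11)=1+4=5, 1+mincoin(10)=1+3=4) = 4
mincoin(19) = min(1+mincoin(18)=1+4=5, 1+mincoin(12)=1+5=6, 1+mincoin(11)=1+4=5) = 5
mincoin(20) = min(1+mincoin(19)=1+5=6, 1+mincoin(13)=1+6=7, 1+mincoin(12)=1+5=6) = 6
mincoin(21) = min(1+mincoin(20)=1+6=7, 1+mincoin(14)=1+2=3, 1+mincoin(13)=1+6=7) = 3
mincoin(22) = min(1+mincoin(21)=1+3=4, 1+mincoin(15)=1+2=3, 1+mincoin(14)=1+2=3) = 3
mincoin(23) = min(1+mincoin(22)=1+3=4, 1+mincoin(16)=1+2=3, 1+mincoin(15)=1+2=3) = 3
mincoin(24) = min(1+mincoin(23)=1+3=4, 1+mincoin(17)=1+3=4, 1+mincoin(16)=1+2=3) = 3
mincoin(25) = min(1+mincoin(24)=1+3=4, 1+mincoin(18)=1+4=5, 1+mincoin(17)=1+3=4) = 4
mincoin(26) = min(1+mincoin(25)=1+4=5, 1+mincoin(19)=1+5=6, 1+mincoin(18)=1+4=5) = 5
mincoin(27) = min(1+mincoin(26)=1+5=6, 1+mincoin(20)=1+6=7, 1+mincoin(19)=1+5=6) = 6

6


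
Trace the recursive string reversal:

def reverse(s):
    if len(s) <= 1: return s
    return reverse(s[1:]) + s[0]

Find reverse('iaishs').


reverse('iaishs') = reverse('aishs') + 'i'
reverse('aishs') = reverse('ishs') + 'a'
reverse('ishs') = reverse('shs') + 'i'
reverse('shs') = reverse('hs') + 's'
reverse('hs') = reverse('s') + 'h'
reverse('s') = 's'  (base case)
Concatenating: 's' + 'h' + 's' + 'i' + 'a' + 'i' = 'shsiai'

shsiai


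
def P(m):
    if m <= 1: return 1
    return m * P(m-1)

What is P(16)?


P(16)
= 16 * P(15)
= 16 * 15 * P(14)
= 16 * 15 * 14 * P(13)
= 16 * 15 * 14 * 13 * P(12)
= 16 * 15 * 14 * 13 * 12 * P(11)
= 16 * 15 * 14 * 13 * 12 * 11 * P(10)
= 16 * 15 * 14 * 13 * 12 * 11 * 10 * P(9)
= 16 * 15 * 14 * 13 * 12 * 11 * 10 * 9 * P(8)
= 16 * 15 * 14 * 13 * 12 * 11 * 10 * 9 * 8 * P(7)
= 16 * 15 * 14 * 13 * 12 * 11 * 10 * 9 * 8 * 7 * P(6)
= 16 * 15 * 14 * 13 * 12 * 11 * 10 * 9 * 8 * 7 * 6 * P(5)
= 16 * 15 * 14 * 13 * 12 * 11 * 10 * 9 * 8 * 7 * 6 * 5 * P(4)
= 16 * 15 * 14 * 13 * 12 * 11 * 10 * 9 * 8 * 7 * 6 * 5 * 4 * P(3)
= 16 * 15 * 14 * 13 * 12 * 11 * 10 * 9 * 8 * 7 * 6 * 5 * 4 * 3 * P(2)
= 16 * 15 * 14 * 13 * 12 * 11 * 10 * 9 * 8 * 7 * 6 * 5 * 4 * 3 * 2 * P(1)
= 16 * 15 * 14 * 13 * 12 * 11 * 10 * 9 * 8 * 7 * 6 * 5 * 4 * 3 * 2 * 1
= 20922789888000

20922789888000


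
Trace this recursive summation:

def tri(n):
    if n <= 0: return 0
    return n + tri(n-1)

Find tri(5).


tri(5)
= 5 + 4 + 3 + 2 + 1 + tri(0)
= 5 + 4 + 3 + 2 + 1 + 0
= 15

15


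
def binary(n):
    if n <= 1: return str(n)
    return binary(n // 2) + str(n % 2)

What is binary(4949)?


binary(4949) = binary(2474) + '1'
binary(2474) = binary(1237) + '0'
binary(1237) = binary(618) + '1'
binary(618) = binary(309) + '0'
binary(309) = binary(154) + '1'
binary(154) = binary(77) + '0'
binary(77) = binary(38) + '1'
binary(38) = binary(19) + '0'
binary(19) = binary(9) + '1'
binary(9) = binary(4) + '1'
binary(4) = binary(2) + '0'
binary(2) = binary(1) + '0'
binary(1) = '1'  (base case)
Concatenating: '1' + '0' + '0' + '1' + '1' + '0' + '1' + '0' + '1' + '0' + '1' + '0' + '1' = '1001101010101'

1001101010101


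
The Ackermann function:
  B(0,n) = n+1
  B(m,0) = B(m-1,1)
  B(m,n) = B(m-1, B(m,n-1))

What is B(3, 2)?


B(3, 2) = B(2, B(3, 1))
  B(3, 1) = B(2, B(3, 0))
    B(3, 0) = B(2, 1)
      B(2, 1) = B(1, B(2, 0))
        B(2, 0) = B(1, 1)
          B(1, 1) = B(0, B(1, 0))
          B(1, 0) = B(0, 1)
          B(0, 1) = 2
            = B(0, 2)
          B(0, 2) = 3
        = B(1, 3)
        B(1, 3) = B(0, B(1, 2))
          B(1, 2) = B(0, B(1, 1))
          B(1, 1) = B(0, B(1, 0))
          B(1, 0) = B(0, 1)
          B(0, 1) = 2
            = B(0, 2)
          B(0, 2) = 3
            = B(0, 3)
          B(0, 3) = 4
          = B(0, 4)
          B(0, 4) = 5
    = B(2, 5)
    B(2, 5) = B(1, B(2, 4))
      B(2, 4) = B(1, B(2, 3))
... (trace truncated)
Result: B(3, 2) = 29

29


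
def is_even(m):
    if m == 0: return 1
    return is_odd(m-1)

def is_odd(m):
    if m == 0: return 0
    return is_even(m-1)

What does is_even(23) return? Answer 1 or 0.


is_even(23) = is_odd(22)
is_odd(22) = is_even(21)
is_even(21) = is_odd(20)
is_odd(20) = is_even(19)
is_even(19) = is_odd(18)
is_odd(18) = is_even(17)
is_even(17) = is_odd(16)
is_odd(16) = is_even(15)
is_even(15) = is_odd(14)
is_odd(14) = is_even(13)
is_even(13) = is_odd(12)
is_odd(12) = is_even(11)
is_even(11) = is_odd(10)
is_odd(10) = is_even(9)
is_even(9) = is_odd(8)
is_odd(8) = is_even(7)
is_even(7) = is_odd(6)
is_odd(6) = is_even(5)
is_even(5) = is_odd(4)
is_odd(4) = is_even(3)
is_even(3) = is_odd(2)
is_odd(2) = is_even(1)
is_even(1) = is_odd(0)
is_odd(0) = 0  (base case)
Result: 0

0


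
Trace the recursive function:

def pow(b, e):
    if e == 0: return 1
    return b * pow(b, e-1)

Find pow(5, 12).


pow(5, 12)
= 5 * pow(5, 11)
= 5 * 5 * pow(5, 10)
= 5 * 5 * 5 * pow(5, 9)
= 5 * 5 * 5 * 5 * pow(5, 8)
= 5 * 5 * 5 * 5 * 5 * pow(5, 7)
= 5 * 5 * 5 * 5 * 5 * 5 * pow(5, 6)
= 5 * 5 * 5 * 5 * 5 * 5 * 5 * pow(5, 5)
= 5 * 5 * 5 * 5 * 5 * 5 * 5 * 5 * pow(5, 4)
= 5 * 5 * 5 * 5 * 5 * 5 * 5 * 5 * 5 * pow(5, 3)
= 5 * 5 * 5 * 5 * 5 * 5 * 5 * 5 * 5 * 5 * pow(5, 2)
= 5 * 5 * 5 * 5 * 5 * 5 * 5 * 5 * 5 * 5 * 5 * pow(5, 1)
= 5 * 5 * 5 * 5 * 5 * 5 * 5 * 5 * 5 * 5 * 5 * 5 * pow(5, 0)
= 5 * 5 * 5 * 5 * 5 * 5 * 5 * 5 * 5 * 5 * 5 * 5 * 1
= 244140625

244140625


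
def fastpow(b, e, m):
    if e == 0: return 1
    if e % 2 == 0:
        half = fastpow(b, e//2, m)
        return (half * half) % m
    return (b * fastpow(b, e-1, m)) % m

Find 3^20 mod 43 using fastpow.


fastpow(3, 20, 43): e is even, compute fastpow(3, 10, 43)
  fastpow(3, 10, 43): e is even, compute fastpow(3, 5, 43)
    fastpow(3, 5, 43): e is odd, compute fastpow(3, 4, 43)
      fastpow(3, 4, 43): e is even, compute fastpow(3, 2, 43)
        fastpow(3, 2, 43): e is even, compute fastpow(3, 1, 43)
          fastpow(3, 1, 43): e is odd, compute fastpow(3, 0, 43)
          fastpow(3, 0, 43) = 1
          (3 * 1) % 43 = 3
        half=3, (3*3) % 43 = 9
      half=9, (9*9) % 43 = 38
    (3 * 38) % 43 = 28
  half=28, (28*28) % 43 = 10
half=10, (10*10) % 43 = 14

14


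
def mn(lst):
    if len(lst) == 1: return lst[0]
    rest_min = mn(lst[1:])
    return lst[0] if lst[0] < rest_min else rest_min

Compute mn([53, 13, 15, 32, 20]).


mn([53, 13, 15, 32, 20]): compare 53 with mn([13, 15, 32, 20])
mn([13, 15, 32, 20]): compare 13 with mn([15, 32, 20])
mn([15, 32, 20]): compare 15 with mn([32, 20])
mn([32, 20]): compare 32 with mn([20])
mn([20]) = 20  (base case)
Compare 32 with 20 -> 20
Compare 15 with 20 -> 15
Compare 13 with 15 -> 13
Compare 53 with 13 -> 13

13


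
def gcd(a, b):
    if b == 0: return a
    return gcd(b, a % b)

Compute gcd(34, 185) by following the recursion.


gcd(34, 185) = gcd(185, 34)
gcd(185, 34) = gcd(34, 15)
gcd(34, 15) = gcd(15, 4)
gcd(15, 4) = gcd(4, 3)
gcd(4, 3) = gcd(3, 1)
gcd(3, 1) = gcd(1, 0)
gcd(1, 0) = 1  (base case)

1


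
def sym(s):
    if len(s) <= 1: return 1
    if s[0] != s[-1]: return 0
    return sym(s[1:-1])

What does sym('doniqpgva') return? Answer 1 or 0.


sym('doniqpgva'): s[0]='d' != s[-1]='a' -> return 0
Result: 0 (not a palindrome)

0


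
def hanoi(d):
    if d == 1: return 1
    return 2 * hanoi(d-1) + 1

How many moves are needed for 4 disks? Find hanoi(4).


hanoi(4) = 2 * hanoi(3) + 1
hanoi(3) = 2 * hanoi(2) + 1
hanoi(2) = 2 * hanoi(1) + 1
hanoi(1) = 1  (base case)
hanoi(2) = 2 * 1 + 1 = 3
hanoi(3) = 2 * 3 + 1 = 7
hanoi(4) = 2 * 7 + 1 = 15

15


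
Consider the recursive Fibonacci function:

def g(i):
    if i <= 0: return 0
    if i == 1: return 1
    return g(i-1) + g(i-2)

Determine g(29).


Computing g(29) bottom-up:
g(0) = 0
g(1) = 1
g(2) = g(1) + g(0) = 1 + 0 = 1
g(3) = g(2) + g(1) = 1 + 1 = 2
g(4) = g(3) + g(2) = 2 + 1 = 3
g(5) = g(4) + g(3) = 3 + 2 = 5
g(6) = g(5) + g(4) = 5 + 3 = 8
g(7) = g(6) + g(5) = 8 + 5 = 13
g(8) = g(7) + g(6) = 13 + 8 = 21
g(9) = g(8) + g(7) = 21 + 13 = 34
g(10) = g(9) + g(8) = 34 + 21 = 55
g(11) = g(10) + g(9) = 55 + 34 = 89
g(12) = g(11) + g(10) = 89 + 55 = 144
g(13) = g(12) + g(11) = 144 + 89 = 233
g(14) = g(13) + g(12) = 233 + 144 = 377
g(15) = g(14) + g(13) = 377 + 233 = 610
g(16) = g(15) + g(14) = 610 + 377 = 987
g(17) = g(16) + g(15) = 987 + 610 = 1597
g(18) = g(17) + g(16) = 1597 + 987 = 2584
g(19) = g(18) + g(17) = 2584 + 1597 = 4181
g(20) = g(19) + g(18) = 4181 + 2584 = 6765
g(21) = g(20) + g(19) = 6765 + 4181 = 10946
g(22) = g(21) + g(20) = 10946 + 6765 = 17711
g(23) = g(22) + g(21) = 17711 + 10946 = 28657
g(24) = g(23) + g(22) = 28657 + 17711 = 46368
g(25) = g(24) + g(23) = 46368 + 28657 = 75025
g(26) = g(25) + g(24) = 75025 + 46368 = 121393
g(27) = g(26) + g(25) = 121393 + 75025 = 196418
g(28) = g(27) + g(26) = 196418 + 121393 = 317811
g(29) = g(28) + g(27) = 317811 + 196418 = 514229

514229


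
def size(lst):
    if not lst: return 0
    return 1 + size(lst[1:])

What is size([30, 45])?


size([30, 45]) = 1 + size([45])
size([45]) = 1 + size([])
size([]) = 0  (base case)
Unwinding: 1 + 1 + 0 = 2

2


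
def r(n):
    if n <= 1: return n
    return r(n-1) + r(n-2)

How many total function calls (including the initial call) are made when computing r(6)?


Let C(n) = total calls for r(n)
C(0) = 1, C(1) = 1
C(2) = 1 + C(1) + C(0) = 1 + 1 + 1 = 3
C(3) = 1 + C(2) + C(1) = 1 + 3 + 1 = 5
C(4) = 1 + C(3) + C(2) = 1 + 5 + 3 = 9
C(5) = 1 + C(4) + C(3) = 1 + 9 + 5 = 15
C(6) = 1 + C(5) + C(4) = 1 + 15 + 9 = 25

25


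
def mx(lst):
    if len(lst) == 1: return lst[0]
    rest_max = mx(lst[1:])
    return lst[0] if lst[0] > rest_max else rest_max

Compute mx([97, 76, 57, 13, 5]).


mx([97, 76, 57, 13, 5]): compare 97 with mx([76, 57, 13, 5])
mx([76, 57, 13, 5]): compare 76 with mx([57, 13, 5])
mx([57, 13, 5]): compare 57 with mx([13, 5])
mx([13, 5]): compare 13 with mx([5])
mx([5]) = 5  (base case)
Compare 13 with 5 -> 13
Compare 57 with 13 -> 57
Compare 76 with 57 -> 76
Compare 97 with 76 -> 97

97


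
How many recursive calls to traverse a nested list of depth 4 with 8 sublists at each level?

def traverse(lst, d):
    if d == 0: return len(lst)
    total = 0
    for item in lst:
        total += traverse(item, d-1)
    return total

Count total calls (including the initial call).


At depth 0 (root): 1 call
At depth 1: each of 1 parents calls traverse on 8 children = 8 calls
At depth 2: each of 8 parents calls traverse on 8 children = 64 calls
At depth 3: each of 64 parents calls traverse on 8 children = 512 calls
At depth 4: each of 512 parents calls traverse on 8 children = 4096 calls
Total: 1 + 8 + 64 + 512 + 4096 = 4681

4681


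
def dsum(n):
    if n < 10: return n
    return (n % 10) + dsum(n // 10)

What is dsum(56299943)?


dsum(56299943) = 3 + dsum(5629994)
dsum(5629994) = 4 + dsum(562999)
dsum(562999) = 9 + dsum(56299)
dsum(56299) = 9 + dsum(5629)
dsum(5629) = 9 + dsum(562)
dsum(562) = 2 + dsum(56)
dsum(56) = 6 + dsum(5)
dsum(5) = 5  (base case)
Total: 3 + 4 + 9 + 9 + 9 + 2 + 6 + 5 = 47

47


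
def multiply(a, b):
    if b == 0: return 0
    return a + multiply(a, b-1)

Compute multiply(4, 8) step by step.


multiply(4, 8) = 4 + multiply(4, 7)
multiply(4, 7) = 4 + multiply(4, 6)
multiply(4, 6) = 4 + multiply(4, 5)
multiply(4, 5) = 4 + multiply(4, 4)
multiply(4, 4) = 4 + multiply(4, 3)
multiply(4, 3) = 4 + multiply(4, 2)
multiply(4, 2) = 4 + multiply(4, 1)
multiply(4, 1) = 4 + multiply(4, 0)
multiply(4, 0) = 0  (base case)
Total: 4 + 4 + 4 + 4 + 4 + 4 + 4 + 4 + 0 = 32

32


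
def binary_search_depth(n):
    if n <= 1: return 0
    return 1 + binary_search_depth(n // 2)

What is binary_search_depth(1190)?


1190 / 2 = 595
595 / 2 = 297
297 / 2 = 148
148 / 2 = 74
74 / 2 = 37
37 / 2 = 18
18 / 2 = 9
9 / 2 = 4
4 / 2 = 2
2 / 2 = 1
Reached 1 after 10 halvings

10


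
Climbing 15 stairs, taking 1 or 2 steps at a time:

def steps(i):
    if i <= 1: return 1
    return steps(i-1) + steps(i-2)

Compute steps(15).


Building up from base cases:
steps(0) = 1
steps(1) = 1
steps(2) = steps(1) + steps(0) = 1 + 1 = 2
steps(3) = steps(2) + steps(1) = 2 + 1 = 3
steps(4) = steps(3) + steps(2) = 3 + 2 = 5
steps(5) = steps(4) + steps(3) = 5 + 3 = 8
steps(6) = steps(5) + steps(4) = 8 + 5 = 13
steps(7) = steps(6) + steps(5) = 13 + 8 = 21
steps(8) = steps(7) + steps(6) = 21 + 13 = 34
steps(9) = steps(8) + steps(7) = 34 + 21 = 55
steps(10) = steps(9) + steps(8) = 55 + 34 = 89
steps(11) = steps(10) + steps(9) = 89 + 55 = 144
steps(12) = steps(11) + steps(10) = 144 + 89 = 233
steps(13) = steps(12) + steps(11) = 233 + 144 = 377
steps(14) = steps(13) + steps(12) = 377 + 233 = 610
steps(15) = steps(14) + steps(13) = 610 + 377 = 987

987


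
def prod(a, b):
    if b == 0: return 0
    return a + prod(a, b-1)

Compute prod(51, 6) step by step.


prod(51, 6) = 51 + prod(51, 5)
prod(51, 5) = 51 + prod(51, 4)
prod(51, 4) = 51 + prod(51, 3)
prod(51, 3) = 51 + prod(51, 2)
prod(51, 2) = 51 + prod(51, 1)
prod(51, 1) = 51 + prod(51, 0)
prod(51, 0) = 0  (base case)
Total: 51 + 51 + 51 + 51 + 51 + 51 + 0 = 306

306


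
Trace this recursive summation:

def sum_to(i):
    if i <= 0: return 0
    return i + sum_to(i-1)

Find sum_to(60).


sum_to(60)
= 60 + 59 + 58 + 57 + 56 + 55 + 54 + 53 + 52 + 51 + 50 + 49 + 48 + 47 + 46 + 45 + 44 + 43 + 42 + 41 + 40 + 39 + 38 + 37 + 36 + 35 + 34 + 33 + 32 + 31 + 30 + 29 + 28 + 27 + 26 + 25 + 24 + 23 + 22 + 21 + 20 + 19 + 18 + 17 + 16 + 15 + 14 + 13 + 12 + 11 + 10 + 9 + 8 + 7 + 6 + 5 + 4 + 3 + 2 + 1 + sum_to(0)
= 60 + 59 + 58 + 57 + 56 + 55 + 54 + 53 + 52 + 51 + 50 + 49 + 48 + 47 + 46 + 45 + 44 + 43 + 42 + 41 + 40 + 39 + 38 + 37 + 36 + 35 + 34 + 33 + 32 + 31 + 30 + 29 + 28 + 27 + 26 + 25 + 24 + 23 + 22 + 21 + 20 + 19 + 18 + 17 + 16 + 15 + 14 + 13 + 12 + 11 + 10 + 9 + 8 + 7 + 6 + 5 + 4 + 3 + 2 + 1 + 0
= 1830

1830


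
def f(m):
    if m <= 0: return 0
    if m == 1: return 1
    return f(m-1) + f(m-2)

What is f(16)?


Computing f(16) bottom-up:
f(0) = 0
f(1) = 1
f(2) = f(1) + f(0) = 1 + 0 = 1
f(3) = f(2) + f(1) = 1 + 1 = 2
f(4) = f(3) + f(2) = 2 + 1 = 3
f(5) = f(4) + f(3) = 3 + 2 = 5
f(6) = f(5) + f(4) = 5 + 3 = 8
f(7) = f(6) + f(5) = 8 + 5 = 13
f(8) = f(7) + f(6) = 13 + 8 = 21
f(9) = f(8) + f(7) = 21 + 13 = 34
f(10) = f(9) + f(8) = 34 + 21 = 55
f(11) = f(10) + f(9) = 55 + 34 = 89
f(12) = f(11) + f(10) = 89 + 55 = 144
f(13) = f(12) + f(11) = 144 + 89 = 233
f(14) = f(13) + f(12) = 233 + 144 = 377
f(15) = f(14) + f(13) = 377 + 233 = 610
f(16) = f(15) + f(14) = 610 + 377 = 987

987


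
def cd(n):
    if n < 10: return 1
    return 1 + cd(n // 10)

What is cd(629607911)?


cd(629607911) = 1 + cd(62960791)
cd(62960791) = 1 + cd(6296079)
cd(6296079) = 1 + cd(629607)
cd(629607) = 1 + cd(62960)
cd(62960) = 1 + cd(6296)
cd(6296) = 1 + cd(629)
cd(629) = 1 + cd(62)
cd(62) = 1 + cd(6)
cd(6) = 1  (base case: 6 < 10)
Unwinding: 1 + 1 + 1 + 1 + 1 + 1 + 1 + 1 + 1 = 9

9


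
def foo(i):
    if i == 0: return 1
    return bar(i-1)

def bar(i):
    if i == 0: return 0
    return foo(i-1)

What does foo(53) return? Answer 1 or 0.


foo(53) = bar(52)
bar(52) = foo(51)
foo(51) = bar(50)
bar(50) = foo(49)
foo(49) = bar(48)
bar(48) = foo(47)
foo(47) = bar(46)
bar(46) = foo(45)
foo(45) = bar(44)
bar(44) = foo(43)
foo(43) = bar(42)
bar(42) = foo(41)
foo(41) = bar(40)
bar(40) = foo(39)
foo(39) = bar(38)
bar(38) = foo(37)
foo(37) = bar(36)
bar(36) = foo(35)
foo(35) = bar(34)
bar(34) = foo(33)
foo(33) = bar(32)
bar(32) = foo(31)
foo(31) = bar(30)
bar(30) = foo(29)
foo(29) = bar(28)
bar(28) = foo(27)
foo(27) = bar(26)
bar(26) = foo(25)
foo(25) = bar(24)
bar(24) = foo(23)
foo(23) = bar(22)
bar(22) = foo(21)
foo(21) = bar(20)
bar(20) = foo(19)
foo(19) = bar(18)
bar(18) = foo(17)
foo(17) = bar(16)
bar(16) = foo(15)
foo(15) = bar(14)
bar(14) = foo(13)
foo(13) = bar(12)
bar(12) = foo(11)
foo(11) = bar(10)
bar(10) = foo(9)
foo(9) = bar(8)
bar(8) = foo(7)
foo(7) = bar(6)
bar(6) = foo(5)
foo(5) = bar(4)
bar(4) = foo(3)
foo(3) = bar(2)
bar(2) = foo(1)
foo(1) = bar(0)
bar(0) = 0  (base case)
Result: 0

0


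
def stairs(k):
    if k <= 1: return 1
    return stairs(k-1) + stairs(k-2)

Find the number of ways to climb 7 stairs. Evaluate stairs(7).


Building up from base cases:
stairs(0) = 1
stairs(1) = 1
stairs(2) = stairs(1) + stairs(0) = 1 + 1 = 2
stairs(3) = stairs(2) + stairs(1) = 2 + 1 = 3
stairs(4) = stairs(3) + stairs(2) = 3 + 2 = 5
stairs(5) = stairs(4) + stairs(3) = 5 + 3 = 8
stairs(6) = stairs(5) + stairs(4) = 8 + 5 = 13
stairs(7) = stairs(6) + stairs(5) = 13 + 8 = 21

21


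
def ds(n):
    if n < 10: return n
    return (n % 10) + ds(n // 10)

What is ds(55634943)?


ds(55634943) = 3 + ds(5563494)
ds(5563494) = 4 + ds(556349)
ds(556349) = 9 + ds(55634)
ds(55634) = 4 + ds(5563)
ds(5563) = 3 + ds(556)
ds(556) = 6 + ds(55)
ds(55) = 5 + ds(5)
ds(5) = 5  (base case)
Total: 3 + 4 + 9 + 4 + 3 + 6 + 5 + 5 = 39

39


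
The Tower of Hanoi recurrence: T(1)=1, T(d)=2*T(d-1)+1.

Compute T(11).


T(11) = 2 * T(10) + 1
T(10) = 2 * T(9) + 1
T(9) = 2 * T(8) + 1
T(8) = 2 * T(7) + 1
T(7) = 2 * T(6) + 1
T(6) = 2 * T(5) + 1
T(5) = 2 * T(4) + 1
T(4) = 2 * T(3) + 1
T(3) = 2 * T(2) + 1
T(2) = 2 * T(1) + 1
T(1) = 1  (base case)
T(2) = 2 * 1 + 1 = 3
T(3) = 2 * 3 + 1 = 7
T(4) = 2 * 7 + 1 = 15
T(5) = 2 * 15 + 1 = 31
T(6) = 2 * 31 + 1 = 63
T(7) = 2 * 63 + 1 = 127
T(8) = 2 * 127 + 1 = 255
T(9) = 2 * 255 + 1 = 511
T(10) = 2 * 511 + 1 = 1023
T(11) = 2 * 1023 + 1 = 2047

2047


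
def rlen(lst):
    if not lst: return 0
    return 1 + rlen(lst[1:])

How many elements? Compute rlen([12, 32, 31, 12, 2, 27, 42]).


rlen([12, 32, 31, 12, 2, 27, 42]) = 1 + rlen([32, 31, 12, 2, 27, 42])
rlen([32, 31, 12, 2, 27, 42]) = 1 + rlen([31, 12, 2, 27, 42])
rlen([31, 12, 2, 27, 42]) = 1 + rlen([12, 2, 27, 42])
rlen([12, 2, 27, 42]) = 1 + rlen([2, 27, 42])
rlen([2, 27, 42]) = 1 + rlen([27, 42])
rlen([27, 42]) = 1 + rlen([42])
rlen([42]) = 1 + rlen([])
rlen([]) = 0  (base case)
Unwinding: 1 + 1 + 1 + 1 + 1 + 1 + 1 + 0 = 7

7


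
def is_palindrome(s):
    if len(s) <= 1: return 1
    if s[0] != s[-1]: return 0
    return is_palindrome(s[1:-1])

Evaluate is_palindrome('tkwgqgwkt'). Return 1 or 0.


is_palindrome('tkwgqgwkt'): s[0]='t' == s[-1]='t' -> check is_palindrome('kwgqgwk')
is_palindrome('kwgqgwk'): s[0]='k' == s[-1]='k' -> check is_palindrome('wgqgw')
is_palindrome('wgqgw'): s[0]='w' == s[-1]='w' -> check is_palindrome('gqg')
is_palindrome('gqg'): s[0]='g' == s[-1]='g' -> check is_palindrome('q')
is_palindrome('q'): len <= 1 -> return 1  (base case)
Result: 1 (palindrome)

1


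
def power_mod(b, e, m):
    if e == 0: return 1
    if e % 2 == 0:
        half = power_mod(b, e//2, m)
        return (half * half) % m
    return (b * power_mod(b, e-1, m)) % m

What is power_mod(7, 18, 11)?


power_mod(7, 18, 11): e is even, compute power_mod(7, 9, 11)
  power_mod(7, 9, 11): e is odd, compute power_mod(7, 8, 11)
    power_mod(7, 8, 11): e is even, compute power_mod(7, 4, 11)
      power_mod(7, 4, 11): e is even, compute power_mod(7, 2, 11)
        power_mod(7, 2, 11): e is even, compute power_mod(7, 1, 11)
          power_mod(7, 1, 11): e is odd, compute power_mod(7, 0, 11)
          power_mod(7, 0, 11) = 1
          (7 * 1) % 11 = 7
        half=7, (7*7) % 11 = 5
      half=5, (5*5) % 11 = 3
    half=3, (3*3) % 11 = 9
  (7 * 9) % 11 = 8
half=8, (8*8) % 11 = 9

9


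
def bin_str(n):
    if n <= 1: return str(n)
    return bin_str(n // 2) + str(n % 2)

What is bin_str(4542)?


bin_str(4542) = bin_str(2271) + '0'
bin_str(2271) = bin_str(1135) + '1'
bin_str(1135) = bin_str(567) + '1'
bin_str(567) = bin_str(283) + '1'
bin_str(283) = bin_str(141) + '1'
bin_str(141) = bin_str(70) + '1'
bin_str(70) = bin_str(35) + '0'
bin_str(35) = bin_str(17) + '1'
bin_str(17) = bin_str(8) + '1'
bin_str(8) = bin_str(4) + '0'
bin_str(4) = bin_str(2) + '0'
bin_str(2) = bin_str(1) + '0'
bin_str(1) = '1'  (base case)
Concatenating: '1' + '0' + '0' + '0' + '1' + '1' + '0' + '1' + '1' + '1' + '1' + '1' + '0' = '1000110111110'

1000110111110


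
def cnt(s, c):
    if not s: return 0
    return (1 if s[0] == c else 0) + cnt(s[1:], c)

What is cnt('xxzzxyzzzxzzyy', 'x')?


s[0]='x' == 'x' -> 1
s[0]='x' == 'x' -> 1
s[0]='z' != 'x' -> 0
s[0]='z' != 'x' -> 0
s[0]='x' == 'x' -> 1
s[0]='y' != 'x' -> 0
s[0]='z' != 'x' -> 0
s[0]='z' != 'x' -> 0
s[0]='z' != 'x' -> 0
s[0]='x' == 'x' -> 1
s[0]='z' != 'x' -> 0
s[0]='z' != 'x' -> 0
s[0]='y' != 'x' -> 0
s[0]='y' != 'x' -> 0
Sum: 1 + 1 + 0 + 0 + 1 + 0 + 0 + 0 + 0 + 1 + 0 + 0 + 0 + 0 = 4

4


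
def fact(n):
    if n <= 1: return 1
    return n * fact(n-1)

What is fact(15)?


fact(15)
= 15 * fact(14)
= 15 * 14 * fact(13)
= 15 * 14 * 13 * fact(12)
= 15 * 14 * 13 * 12 * fact(11)
= 15 * 14 * 13 * 12 * 11 * fact(10)
= 15 * 14 * 13 * 12 * 11 * 10 * fact(9)
= 15 * 14 * 13 * 12 * 11 * 10 * 9 * fact(8)
= 15 * 14 * 13 * 12 * 11 * 10 * 9 * 8 * fact(7)
= 15 * 14 * 13 * 12 * 11 * 10 * 9 * 8 * 7 * fact(6)
= 15 * 14 * 13 * 12 * 11 * 10 * 9 * 8 * 7 * 6 * fact(5)
= 15 * 14 * 13 * 12 * 11 * 10 * 9 * 8 * 7 * 6 * 5 * fact(4)
= 15 * 14 * 13 * 12 * 11 * 10 * 9 * 8 * 7 * 6 * 5 * 4 * fact(3)
= 15 * 14 * 13 * 12 * 11 * 10 * 9 * 8 * 7 * 6 * 5 * 4 * 3 * fact(2)
= 15 * 14 * 13 * 12 * 11 * 10 * 9 * 8 * 7 * 6 * 5 * 4 * 3 * 2 * fact(1)
= 15 * 14 * 13 * 12 * 11 * 10 * 9 * 8 * 7 * 6 * 5 * 4 * 3 * 2 * 1
= 1307674368000

1307674368000


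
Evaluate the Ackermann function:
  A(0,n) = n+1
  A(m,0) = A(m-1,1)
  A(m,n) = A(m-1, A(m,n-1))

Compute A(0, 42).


A(0, 42) = 43
Result: A(0, 42) = 43

43


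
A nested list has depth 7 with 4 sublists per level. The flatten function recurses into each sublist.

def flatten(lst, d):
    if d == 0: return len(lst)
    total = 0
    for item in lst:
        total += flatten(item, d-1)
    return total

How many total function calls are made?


At depth 0 (root): 1 call
At depth 1: each of 1 parents calls flatten on 4 children = 4 calls
At depth 2: each of 4 parents calls flatten on 4 children = 16 calls
At depth 3: each of 16 parents calls flatten on 4 children = 64 calls
At depth 4: each of 64 parents calls flatten on 4 children = 256 calls
At depth 5: each of 256 parents calls flatten on 4 children = 1024 calls
At depth 6: each of 1024 parents calls flatten on 4 children = 4096 calls
At depth 7: each of 4096 parents calls flatten on 4 children = 16384 calls
Total: 1 + 4 + 16 + 64 + 256 + 1024 + 4096 + 16384 = 21845

21845


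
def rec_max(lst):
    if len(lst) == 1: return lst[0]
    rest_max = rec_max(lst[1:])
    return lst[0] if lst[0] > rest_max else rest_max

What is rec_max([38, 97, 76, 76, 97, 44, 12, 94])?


rec_max([38, 97, 76, 76, 97, 44, 12, 94]): compare 38 with rec_max([97, 76, 76, 97, 44, 12, 94])
rec_max([97, 76, 76, 97, 44, 12, 94]): compare 97 with rec_max([76, 76, 97, 44, 12, 94])
rec_max([76, 76, 97, 44, 12, 94]): compare 76 with rec_max([76, 97, 44, 12, 94])
rec_max([76, 97, 44, 12, 94]): compare 76 with rec_max([97, 44, 12, 94])
rec_max([97, 44, 12, 94]): compare 97 with rec_max([44, 12, 94])
rec_max([44, 12, 94]): compare 44 with rec_max([12, 94])
rec_max([12, 94]): compare 12 with rec_max([94])
rec_max([94]) = 94  (base case)
Compare 12 with 94 -> 94
Compare 44 with 94 -> 94
Compare 97 with 94 -> 97
Compare 76 with 97 -> 97
Compare 76 with 97 -> 97
Compare 97 with 97 -> 97
Compare 38 with 97 -> 97

97


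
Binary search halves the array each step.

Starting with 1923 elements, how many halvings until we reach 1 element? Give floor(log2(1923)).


1923 / 2 = 961
961 / 2 = 480
480 / 2 = 240
240 / 2 = 120
120 / 2 = 60
60 / 2 = 30
30 / 2 = 15
15 / 2 = 7
7 / 2 = 3
3 / 2 = 1
Reached 1 after 10 halvings

10


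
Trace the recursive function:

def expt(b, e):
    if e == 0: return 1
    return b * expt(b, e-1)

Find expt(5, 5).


expt(5, 5)
= 5 * expt(5, 4)
= 5 * 5 * expt(5, 3)
= 5 * 5 * 5 * expt(5, 2)
= 5 * 5 * 5 * 5 * expt(5, 1)
= 5 * 5 * 5 * 5 * 5 * expt(5, 0)
= 5 * 5 * 5 * 5 * 5 * 1
= 3125

3125


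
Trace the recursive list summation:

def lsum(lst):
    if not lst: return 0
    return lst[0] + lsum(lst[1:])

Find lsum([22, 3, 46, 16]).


lsum([22, 3, 46, 16]) = 22 + lsum([3, 46, 16])
lsum([3, 46, 16]) = 3 + lsum([46, 16])
lsum([46, 16]) = 46 + lsum([16])
lsum([16]) = 16 + lsum([])
lsum([]) = 0  (base case)
Total: 22 + 3 + 46 + 16 + 0 = 87

87


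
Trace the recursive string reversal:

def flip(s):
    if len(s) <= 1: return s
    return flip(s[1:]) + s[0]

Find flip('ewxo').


flip('ewxo') = flip('wxo') + 'e'
flip('wxo') = flip('xo') + 'w'
flip('xo') = flip('o') + 'x'
flip('o') = 'o'  (base case)
Concatenating: 'o' + 'x' + 'w' + 'e' = 'oxwe'

oxwe


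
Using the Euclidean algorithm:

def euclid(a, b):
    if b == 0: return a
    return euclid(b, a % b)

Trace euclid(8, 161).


euclid(8, 161) = euclid(161, 8)
euclid(161, 8) = euclid(8, 1)
euclid(8, 1) = euclid(1, 0)
euclid(1, 0) = 1  (base case)

1


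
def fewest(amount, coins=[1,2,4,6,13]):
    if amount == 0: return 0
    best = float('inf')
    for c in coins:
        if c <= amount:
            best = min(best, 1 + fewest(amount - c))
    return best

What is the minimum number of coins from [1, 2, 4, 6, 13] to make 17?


Building up with DP:
fewest(0) = 0
fewest(1) = min(1+fewest(0)=1+0=1) = 1
fewest(2) = min(1+fewest(1)=1+1=2, 1+fewest(0)=1+0=1) = 1
fewest(3) = min(1+fewest(2)=1+1=2, 1+fewest(1)=1+1=2) = 2
fewest(4) = min(1+fewest(3)=1+2=3, 1+fewest(2)=1+1=2, 1+fewest(0)=1+0=1) = 1
fewest(5) = min(1+fewest(4)=1+1=2, 1+fewest(3)=1+2=3, 1+fewest(1)=1+1=2) = 2
fewest(6) = min(1+fewest(5)=1+2=3, 1+fewest(4)=1+1=2, 1+fewest(2)=1+1=2, 1+fewest(0)=1+0=1) = 1
fewest(7) = min(1+fewest(6)=1+1=2, 1+fewest(5)=1+2=3, 1+fewest(3)=1+2=3, 1+fewest(1)=1+1=2) = 2
fewest(8) = min(1+fewest(7)=1+2=3, 1+fewest(6)=1+1=2, 1+fewest(4)=1+1=2, 1+fewest(2)=1+1=2) = 2
fewest(9) = min(1+fewest(8)=1+2=3, 1+fewest(7)=1+2=3, 1+fewest(5)=1+2=3, 1+fewest(3)=1+2=3) = 3
fewest(10) = min(1+fewest(9)=1+3=4, 1+fewest(8)=1+2=3, 1+fewest(6)=1+1=2, 1+fewest(4)=1+1=2) = 2
fewest(11) = min(1+fewest(10)=1+2=3, 1+fewest(9)=1+3=4, 1+fewest(7)=1+2=3, 1+fewest(5)=1+2=3) = 3
fewest(12) = min(1+fewest(11)=1+3=4, 1+fewest(10)=1+2=3, 1+fewest(8)=1+2=3, 1+fewest(6)=1+1=2) = 2
fewest(13) = min(1+fewest(12)=1+2=3, 1+fewest(11)=1+3=4, 1+fewest(9)=1+3=4, 1+fewest(7)=1+2=3, 1+fewest(0)=1+0=1) = 1
fewest(14) = min(1+fewest(13)=1+1=2, 1+fewest(12)=1+2=3, 1+fewest(10)=1+2=3, 1+fewest(8)=1+2=3, 1+fewest(1)=1+1=2) = 2
fewest(15) = min(1+fewest(14)=1+2=3, 1+fewest(13)=1+1=2, 1+fewest(11)=1+3=4, 1+fewest(9)=1+3=4, 1+fewest(2)=1+1=2) = 2
fewest(16) = min(1+fewest(15)=1+2=3, 1+fewest(14)=1+2=3, 1+fewest(12)=1+2=3, 1+fewest(10)=1+2=3, 1+fewest(3)=1+2=3) = 3
fewest(17) = min(1+fewest(16)=1+3=4, 1+fewest(15)=1+2=3, 1+fewest(13)=1+1=2, 1+fewest(11)=1+3=4, 1+fewest(4)=1+1=2) = 2

2


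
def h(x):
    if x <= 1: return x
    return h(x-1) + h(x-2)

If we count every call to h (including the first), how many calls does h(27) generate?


Let C(n) = total calls for h(n)
C(0) = 1, C(1) = 1
C(2) = 1 + C(1) + C(0) = 1 + 1 + 1 = 3
C(3) = 1 + C(2) + C(1) = 1 + 3 + 1 = 5
C(4) = 1 + C(3) + C(2) = 1 + 5 + 3 = 9
C(5) = 1 + C(4) + C(3) = 1 + 9 + 5 = 15
C(6) = 1 + C(5) + C(4) = 1 + 15 + 9 = 25
C(7) = 1 + C(6) + C(5) = 1 + 25 + 15 = 41
C(8) = 1 + C(7) + C(6) = 1 + 41 + 25 = 67
C(9) = 1 + C(8) + C(7) = 1 + 67 + 41 = 109
C(10) = 1 + C(9) + C(8) = 1 + 109 + 67 = 177
C(11) = 1 + C(10) + C(9) = 1 + 177 + 109 = 287
C(12) = 1 + C(11) + C(10) = 1 + 287 + 177 = 465
C(13) = 1 + C(12) + C(11) = 1 + 465 + 287 = 753
C(14) = 1 + C(13) + C(12) = 1 + 753 + 465 = 1219
C(15) = 1 + C(14) + C(13) = 1 + 1219 + 753 = 1973
C(16) = 1 + C(15) + C(14) = 1 + 1973 + 1219 = 3193
C(17) = 1 + C(16) + C(15) = 1 + 3193 + 1973 = 5167
C(18) = 1 + C(17) + C(16) = 1 + 5167 + 3193 = 8361
C(19) = 1 + C(18) + C(17) = 1 + 8361 + 5167 = 13529
C(20) = 1 + C(19) + C(18) = 1 + 13529 + 8361 = 21891
C(21) = 1 + C(20) + C(19) = 1 + 21891 + 13529 = 35421
C(22) = 1 + C(21) + C(20) = 1 + 35421 + 21891 = 57313
C(23) = 1 + C(22) + C(21) = 1 + 57313 + 35421 = 92735
C(24) = 1 + C(23) + C(22) = 1 + 92735 + 57313 = 150049
C(25) = 1 + C(24) + C(23) = 1 + 150049 + 92735 = 242785
C(26) = 1 + C(25) + C(24) = 1 + 242785 + 150049 = 392835
C(27) = 1 + C(26) + C(25) = 1 + 392835 + 242785 = 635621

635621


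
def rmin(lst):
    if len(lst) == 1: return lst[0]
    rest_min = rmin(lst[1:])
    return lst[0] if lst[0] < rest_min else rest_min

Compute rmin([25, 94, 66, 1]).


rmin([25, 94, 66, 1]): compare 25 with rmin([94, 66, 1])
rmin([94, 66, 1]): compare 94 with rmin([66, 1])
rmin([66, 1]): compare 66 with rmin([1])
rmin([1]) = 1  (base case)
Compare 66 with 1 -> 1
Compare 94 with 1 -> 1
Compare 25 with 1 -> 1

1


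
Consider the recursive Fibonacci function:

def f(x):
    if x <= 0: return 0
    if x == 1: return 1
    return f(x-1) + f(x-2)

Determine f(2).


Computing f(2) bottom-up:
f(0) = 0
f(1) = 1
f(2) = f(1) + f(0) = 1 + 0 = 1

1


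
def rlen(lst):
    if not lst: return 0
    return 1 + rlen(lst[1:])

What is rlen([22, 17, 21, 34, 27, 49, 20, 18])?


rlen([22, 17, 21, 34, 27, 49, 20, 18]) = 1 + rlen([17, 21, 34, 27, 49, 20, 18])
rlen([17, 21, 34, 27, 49, 20, 18]) = 1 + rlen([21, 34, 27, 49, 20, 18])
rlen([21, 34, 27, 49, 20, 18]) = 1 + rlen([34, 27, 49, 20, 18])
rlen([34, 27, 49, 20, 18]) = 1 + rlen([27, 49, 20, 18])
rlen([27, 49, 20, 18]) = 1 + rlen([49, 20, 18])
rlen([49, 20, 18]) = 1 + rlen([20, 18])
rlen([20, 18]) = 1 + rlen([18])
rlen([18]) = 1 + rlen([])
rlen([]) = 0  (base case)
Unwinding: 1 + 1 + 1 + 1 + 1 + 1 + 1 + 1 + 0 = 8

8


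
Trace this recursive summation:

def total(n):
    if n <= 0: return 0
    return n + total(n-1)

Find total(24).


total(24)
= 24 + 23 + 22 + 21 + 20 + 19 + 18 + 17 + 16 + 15 + 14 + 13 + 12 + 11 + 10 + 9 + 8 + 7 + 6 + 5 + 4 + 3 + 2 + 1 + total(0)
= 24 + 23 + 22 + 21 + 20 + 19 + 18 + 17 + 16 + 15 + 14 + 13 + 12 + 11 + 10 + 9 + 8 + 7 + 6 + 5 + 4 + 3 + 2 + 1 + 0
= 300

300


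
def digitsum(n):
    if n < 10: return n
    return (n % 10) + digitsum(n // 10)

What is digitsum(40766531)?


digitsum(40766531) = 1 + digitsum(4076653)
digitsum(4076653) = 3 + digitsum(407665)
digitsum(407665) = 5 + digitsum(40766)
digitsum(40766) = 6 + digitsum(4076)
digitsum(4076) = 6 + digitsum(407)
digitsum(407) = 7 + digitsum(40)
digitsum(40) = 0 + digitsum(4)
digitsum(4) = 4  (base case)
Total: 1 + 3 + 5 + 6 + 6 + 7 + 0 + 4 = 32

32


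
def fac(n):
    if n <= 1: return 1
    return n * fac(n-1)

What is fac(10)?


fac(10)
= 10 * fac(9)
= 10 * 9 * fac(8)
= 10 * 9 * 8 * fac(7)
= 10 * 9 * 8 * 7 * fac(6)
= 10 * 9 * 8 * 7 * 6 * fac(5)
= 10 * 9 * 8 * 7 * 6 * 5 * fac(4)
= 10 * 9 * 8 * 7 * 6 * 5 * 4 * fac(3)
= 10 * 9 * 8 * 7 * 6 * 5 * 4 * 3 * fac(2)
= 10 * 9 * 8 * 7 * 6 * 5 * 4 * 3 * 2 * fac(1)
= 10 * 9 * 8 * 7 * 6 * 5 * 4 * 3 * 2 * 1
= 3628800

3628800


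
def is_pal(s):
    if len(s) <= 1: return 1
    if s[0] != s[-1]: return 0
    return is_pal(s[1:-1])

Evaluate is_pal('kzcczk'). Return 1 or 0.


is_pal('kzcczk'): s[0]='k' == s[-1]='k' -> check is_pal('zccz')
is_pal('zccz'): s[0]='z' == s[-1]='z' -> check is_pal('cc')
is_pal('cc'): s[0]='c' == s[-1]='c' -> check is_pal('')
is_pal(''): len <= 1 -> return 1  (base case)
Result: 1 (palindrome)

1


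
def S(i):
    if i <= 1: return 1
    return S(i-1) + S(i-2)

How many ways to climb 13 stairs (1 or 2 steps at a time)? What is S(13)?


Building up from base cases:
S(0) = 1
S(1) = 1
S(2) = S(1) + S(0) = 1 + 1 = 2
S(3) = S(2) + S(1) = 2 + 1 = 3
S(4) = S(3) + S(2) = 3 + 2 = 5
S(5) = S(4) + S(3) = 5 + 3 = 8
S(6) = S(5) + S(4) = 8 + 5 = 13
S(7) = S(6) + S(5) = 13 + 8 = 21
S(8) = S(7) + S(6) = 21 + 13 = 34
S(9) = S(8) + S(7) = 34 + 21 = 55
S(10) = S(9) + S(8) = 55 + 34 = 89
S(11) = S(10) + S(9) = 89 + 55 = 144
S(12) = S(11) + S(10) = 144 + 89 = 233
S(13) = S(12) + S(11) = 233 + 144 = 377

377


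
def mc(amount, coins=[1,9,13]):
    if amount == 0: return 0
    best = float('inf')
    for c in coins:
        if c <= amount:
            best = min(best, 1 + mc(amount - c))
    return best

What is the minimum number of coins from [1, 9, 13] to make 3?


Building up with DP:
mc(0) = 0
mc(1) = min(1+mc(0)=1+0=1) = 1
mc(2) = min(1+mc(1)=1+1=2) = 2
mc(3) = min(1+mc(2)=1+2=3) = 3

3


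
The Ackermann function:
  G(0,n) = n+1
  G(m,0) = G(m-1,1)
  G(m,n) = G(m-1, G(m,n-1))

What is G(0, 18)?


G(0, 18) = 19
Result: G(0, 18) = 19

19


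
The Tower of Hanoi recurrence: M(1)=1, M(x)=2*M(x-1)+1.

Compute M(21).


M(21) = 2 * M(20) + 1
M(20) = 2 * M(19) + 1
M(19) = 2 * M(18) + 1
M(18) = 2 * M(17) + 1
M(17) = 2 * M(16) + 1
M(16) = 2 * M(15) + 1
M(15) = 2 * M(14) + 1
M(14) = 2 * M(13) + 1
M(13) = 2 * M(12) + 1
M(12) = 2 * M(11) + 1
M(11) = 2 * M(10) + 1
M(10) = 2 * M(9) + 1
M(9) = 2 * M(8) + 1
M(8) = 2 * M(7) + 1
M(7) = 2 * M(6) + 1
M(6) = 2 * M(5) + 1
M(5) = 2 * M(4) + 1
M(4) = 2 * M(3) + 1
M(3) = 2 * M(2) + 1
M(2) = 2 * M(1) + 1
M(1) = 1  (base case)
M(2) = 2 * 1 + 1 = 3
M(3) = 2 * 3 + 1 = 7
M(4) = 2 * 7 + 1 = 15
M(5) = 2 * 15 + 1 = 31
M(6) = 2 * 31 + 1 = 63
M(7) = 2 * 63 + 1 = 127
M(8) = 2 * 127 + 1 = 255
M(9) = 2 * 255 + 1 = 511
M(10) = 2 * 511 + 1 = 1023
M(11) = 2 * 1023 + 1 = 2047
M(12) = 2 * 2047 + 1 = 4095
M(13) = 2 * 4095 + 1 = 8191
M(14) = 2 * 8191 + 1 = 16383
M(15) = 2 * 16383 + 1 = 32767
M(16) = 2 * 32767 + 1 = 65535
M(17) = 2 * 65535 + 1 = 131071
M(18) = 2 * 131071 + 1 = 262143
M(19) = 2 * 262143 + 1 = 524287
M(20) = 2 * 524287 + 1 = 1048575
M(21) = 2 * 1048575 + 1 = 2097151

2097151


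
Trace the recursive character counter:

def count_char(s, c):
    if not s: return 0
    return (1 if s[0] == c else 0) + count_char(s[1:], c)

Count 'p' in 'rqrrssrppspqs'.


s[0]='r' != 'p' -> 0
s[0]='q' != 'p' -> 0
s[0]='r' != 'p' -> 0
s[0]='r' != 'p' -> 0
s[0]='s' != 'p' -> 0
s[0]='s' != 'p' -> 0
s[0]='r' != 'p' -> 0
s[0]='p' == 'p' -> 1
s[0]='p' == 'p' -> 1
s[0]='s' != 'p' -> 0
s[0]='p' == 'p' -> 1
s[0]='q' != 'p' -> 0
s[0]='s' != 'p' -> 0
Sum: 0 + 0 + 0 + 0 + 0 + 0 + 0 + 1 + 1 + 0 + 1 + 0 + 0 = 3

3


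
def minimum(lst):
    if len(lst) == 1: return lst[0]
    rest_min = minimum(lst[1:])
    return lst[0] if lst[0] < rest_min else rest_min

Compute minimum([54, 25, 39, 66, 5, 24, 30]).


minimum([54, 25, 39, 66, 5, 24, 30]): compare 54 with minimum([25, 39, 66, 5, 24, 30])
minimum([25, 39, 66, 5, 24, 30]): compare 25 with minimum([39, 66, 5, 24, 30])
minimum([39, 66, 5, 24, 30]): compare 39 with minimum([66, 5, 24, 30])
minimum([66, 5, 24, 30]): compare 66 with minimum([5, 24, 30])
minimum([5, 24, 30]): compare 5 with minimum([24, 30])
minimum([24, 30]): compare 24 with minimum([30])
minimum([30]) = 30  (base case)
Compare 24 with 30 -> 24
Compare 5 with 24 -> 5
Compare 66 with 5 -> 5
Compare 39 with 5 -> 5
Compare 25 with 5 -> 5
Compare 54 with 5 -> 5

5


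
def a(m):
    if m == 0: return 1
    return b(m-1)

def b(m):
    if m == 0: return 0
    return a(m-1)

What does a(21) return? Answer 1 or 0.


a(21) = b(20)
b(20) = a(19)
a(19) = b(18)
b(18) = a(17)
a(17) = b(16)
b(16) = a(15)
a(15) = b(14)
b(14) = a(13)
a(13) = b(12)
b(12) = a(11)
a(11) = b(10)
b(10) = a(9)
a(9) = b(8)
b(8) = a(7)
a(7) = b(6)
b(6) = a(5)
a(5) = b(4)
b(4) = a(3)
a(3) = b(2)
b(2) = a(1)
a(1) = b(0)
b(0) = 0  (base case)
Result: 0

0


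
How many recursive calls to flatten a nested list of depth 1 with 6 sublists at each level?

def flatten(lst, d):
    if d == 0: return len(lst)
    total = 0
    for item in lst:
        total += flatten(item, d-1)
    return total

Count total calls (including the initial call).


At depth 0 (root): 1 call
At depth 1: each of 1 parents calls flatten on 6 children = 6 calls
Total: 1 + 6 = 7

7


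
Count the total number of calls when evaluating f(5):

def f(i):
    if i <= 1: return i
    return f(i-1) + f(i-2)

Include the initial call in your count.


Let C(n) = total calls for f(n)
C(0) = 1, C(1) = 1
C(2) = 1 + C(1) + C(0) = 1 + 1 + 1 = 3
C(3) = 1 + C(2) + C(1) = 1 + 3 + 1 = 5
C(4) = 1 + C(3) + C(2) = 1 + 5 + 3 = 9
C(5) = 1 + C(4) + C(3) = 1 + 9 + 5 = 15

15


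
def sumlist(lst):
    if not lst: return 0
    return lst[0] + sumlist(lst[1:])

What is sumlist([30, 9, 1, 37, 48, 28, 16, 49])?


sumlist([30, 9, 1, 37, 48, 28, 16, 49]) = 30 + sumlist([9, 1, 37, 48, 28, 16, 49])
sumlist([9, 1, 37, 48, 28, 16, 49]) = 9 + sumlist([1, 37, 48, 28, 16, 49])
sumlist([1, 37, 48, 28, 16, 49]) = 1 + sumlist([37, 48, 28, 16, 49])
sumlist([37, 48, 28, 16, 49]) = 37 + sumlist([48, 28, 16, 49])
sumlist([48, 28, 16, 49]) = 48 + sumlist([28, 16, 49])
sumlist([28, 16, 49]) = 28 + sumlist([16, 49])
sumlist([16, 49]) = 16 + sumlist([49])
sumlist([49]) = 49 + sumlist([])
sumlist([]) = 0  (base case)
Total: 30 + 9 + 1 + 37 + 48 + 28 + 16 + 49 + 0 = 218

218


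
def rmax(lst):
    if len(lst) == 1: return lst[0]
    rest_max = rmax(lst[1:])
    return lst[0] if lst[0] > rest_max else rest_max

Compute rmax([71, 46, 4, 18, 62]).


rmax([71, 46, 4, 18, 62]): compare 71 with rmax([46, 4, 18, 62])
rmax([46, 4, 18, 62]): compare 46 with rmax([4, 18, 62])
rmax([4, 18, 62]): compare 4 with rmax([18, 62])
rmax([18, 62]): compare 18 with rmax([62])
rmax([62]) = 62  (base case)
Compare 18 with 62 -> 62
Compare 4 with 62 -> 62
Compare 46 with 62 -> 62
Compare 71 with 62 -> 71

71


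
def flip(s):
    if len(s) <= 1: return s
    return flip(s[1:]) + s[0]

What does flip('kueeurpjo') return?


flip('kueeurpjo') = flip('ueeurpjo') + 'k'
flip('ueeurpjo') = flip('eeurpjo') + 'u'
flip('eeurpjo') = flip('eurpjo') + 'e'
flip('eurpjo') = flip('urpjo') + 'e'
flip('urpjo') = flip('rpjo') + 'u'
flip('rpjo') = flip('pjo') + 'r'
flip('pjo') = flip('jo') + 'p'
flip('jo') = flip('o') + 'j'
flip('o') = 'o'  (base case)
Concatenating: 'o' + 'j' + 'p' + 'r' + 'u' + 'e' + 'e' + 'u' + 'k' = 'ojprueeuk'

ojprueeuk
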